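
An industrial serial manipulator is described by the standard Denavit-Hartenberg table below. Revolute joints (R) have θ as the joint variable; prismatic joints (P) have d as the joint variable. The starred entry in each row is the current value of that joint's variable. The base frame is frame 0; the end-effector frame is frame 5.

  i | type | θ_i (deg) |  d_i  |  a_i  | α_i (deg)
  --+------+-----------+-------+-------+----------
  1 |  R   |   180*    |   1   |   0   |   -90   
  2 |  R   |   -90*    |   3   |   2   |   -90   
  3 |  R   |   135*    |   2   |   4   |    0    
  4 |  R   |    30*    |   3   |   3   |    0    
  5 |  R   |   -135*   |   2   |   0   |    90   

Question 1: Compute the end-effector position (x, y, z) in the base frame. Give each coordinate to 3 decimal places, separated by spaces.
after link 1: o_1 = (0.0000, 0.0000, 1.0000)
after link 2: o_2 = (-0.0000, -3.0000, 3.0000)
after link 3: o_3 = (-2.0000, -0.1716, 0.1716)
after link 4: o_4 = (-5.0000, 0.6049, -2.7262)
after link 5: o_5 = (-7.0000, 0.6049, -2.7262)

-7.000 0.605 -2.726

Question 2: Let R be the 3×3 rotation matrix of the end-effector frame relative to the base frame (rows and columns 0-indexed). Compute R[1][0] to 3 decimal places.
0.500

End-effector x-axis (col 0 of R) = (-0.0000,0.5000,0.8660)
R[1][0] = 0.5000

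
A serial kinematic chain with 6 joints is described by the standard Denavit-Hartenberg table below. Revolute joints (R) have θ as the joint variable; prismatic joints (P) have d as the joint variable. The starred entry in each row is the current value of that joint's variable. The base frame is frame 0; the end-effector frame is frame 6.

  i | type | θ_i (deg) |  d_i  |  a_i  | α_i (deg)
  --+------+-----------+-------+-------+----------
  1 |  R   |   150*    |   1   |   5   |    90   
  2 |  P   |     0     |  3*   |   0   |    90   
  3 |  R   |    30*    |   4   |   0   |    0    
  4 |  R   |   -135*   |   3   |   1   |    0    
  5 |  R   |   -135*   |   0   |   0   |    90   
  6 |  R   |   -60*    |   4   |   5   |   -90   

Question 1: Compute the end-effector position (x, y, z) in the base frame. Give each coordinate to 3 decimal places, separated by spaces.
-2.924 8.846 -1.670

after link 1: o_1 = (-4.3301, 2.5000, 1.0000)
after link 2: o_2 = (-2.8301, 5.0981, 1.0000)
after link 3: o_3 = (-2.8301, 5.0981, -3.0000)
after link 4: o_4 = (-3.0889, 4.1322, -6.0000)
after link 5: o_5 = (-3.0889, 4.1322, -6.0000)
after link 6: o_6 = (-2.9239, 8.8463, -1.6699)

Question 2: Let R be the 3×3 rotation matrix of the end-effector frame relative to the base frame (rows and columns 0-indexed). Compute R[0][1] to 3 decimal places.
End-effector y-axis (col 1 of R) = (0.5000,-0.8660,-0.0000)
R[0][1] = 0.5000

0.500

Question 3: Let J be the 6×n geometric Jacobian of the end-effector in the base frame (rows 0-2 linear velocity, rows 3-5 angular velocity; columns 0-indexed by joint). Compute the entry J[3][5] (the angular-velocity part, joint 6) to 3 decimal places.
-0.500

axis z_5 = (-0.5000,0.8660,-0.0000); lever o_n−o_5 = (0.1651,4.7141,4.3301)
cross product → J_v[:, 5] = (3.7500,2.1651,-2.5000)
J_ω[:, 5] = z_5
entry J[3][5] = -0.5000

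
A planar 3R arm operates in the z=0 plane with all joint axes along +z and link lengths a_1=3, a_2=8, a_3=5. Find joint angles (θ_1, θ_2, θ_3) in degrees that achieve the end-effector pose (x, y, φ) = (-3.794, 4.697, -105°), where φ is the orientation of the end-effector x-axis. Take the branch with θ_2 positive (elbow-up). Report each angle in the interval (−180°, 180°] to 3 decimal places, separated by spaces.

60.006 59.991 135.003

wrist centre = target − a_3·(cos φ, sin φ) = (-2.4999, 9.5266)
cos θ_2 = (97.0062−3²−8²)/(2·3·8) = 0.5001; θ_2 = 59.9915° (elbow-up)
β = atan2(9.5266,-2.4999) = 104.7036°; ψ = atan2(6.9276,7.0010) = 44.6980°
θ_1 = β − ψ = 60.0056°
θ_3 = φ − θ_1 − θ_2 = 135.0029° (wrapped to (-180°,180°])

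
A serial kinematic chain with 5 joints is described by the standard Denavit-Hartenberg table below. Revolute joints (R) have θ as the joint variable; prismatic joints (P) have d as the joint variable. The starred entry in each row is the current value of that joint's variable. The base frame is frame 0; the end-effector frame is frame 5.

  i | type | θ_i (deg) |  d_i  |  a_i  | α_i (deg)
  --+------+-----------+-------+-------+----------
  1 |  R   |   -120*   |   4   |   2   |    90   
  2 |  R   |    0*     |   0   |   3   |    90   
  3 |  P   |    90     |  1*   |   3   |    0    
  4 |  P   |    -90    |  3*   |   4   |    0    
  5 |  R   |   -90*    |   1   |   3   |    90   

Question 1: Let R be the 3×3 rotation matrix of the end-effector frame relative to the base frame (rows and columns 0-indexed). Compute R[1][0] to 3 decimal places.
-0.500

End-effector x-axis (col 0 of R) = (0.8660,-0.5000,-0.0000)
R[1][0] = -0.5000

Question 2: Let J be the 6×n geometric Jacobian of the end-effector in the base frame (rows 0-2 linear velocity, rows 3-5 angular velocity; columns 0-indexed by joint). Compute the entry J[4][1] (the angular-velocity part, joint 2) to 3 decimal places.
axis z_1 = (-0.8660,0.5000,0.0000); lever o_n−o_1 = (-3.5000,-6.0622,-5.0000)
cross product → J_v[:, 1] = (-2.5000,-4.3301,7.0000)
J_ω[:, 1] = z_1
entry J[4][1] = 0.5000

0.500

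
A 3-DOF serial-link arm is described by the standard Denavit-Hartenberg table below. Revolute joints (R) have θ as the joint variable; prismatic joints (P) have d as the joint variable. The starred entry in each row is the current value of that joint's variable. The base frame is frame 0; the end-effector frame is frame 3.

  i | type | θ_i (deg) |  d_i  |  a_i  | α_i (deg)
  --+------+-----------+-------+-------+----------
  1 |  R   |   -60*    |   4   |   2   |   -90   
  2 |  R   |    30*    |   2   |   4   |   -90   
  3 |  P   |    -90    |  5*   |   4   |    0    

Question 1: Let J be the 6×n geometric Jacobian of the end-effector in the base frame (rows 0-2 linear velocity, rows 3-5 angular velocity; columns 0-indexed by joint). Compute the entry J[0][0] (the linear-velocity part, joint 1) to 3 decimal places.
-0.433

axis z_0 = ẑ; lever o_n−o_0 = (6.6782,0.4330,-2.3301)
cross product → J_v[:, 0] = (-0.4330,6.6782,0.0000)
J_ω[:, 0] = z_0
entry J[0][0] = -0.4330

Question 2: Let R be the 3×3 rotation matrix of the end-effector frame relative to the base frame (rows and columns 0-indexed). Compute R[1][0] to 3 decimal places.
End-effector x-axis (col 0 of R) = (0.8660,0.5000,0.0000)
R[1][0] = 0.5000

0.500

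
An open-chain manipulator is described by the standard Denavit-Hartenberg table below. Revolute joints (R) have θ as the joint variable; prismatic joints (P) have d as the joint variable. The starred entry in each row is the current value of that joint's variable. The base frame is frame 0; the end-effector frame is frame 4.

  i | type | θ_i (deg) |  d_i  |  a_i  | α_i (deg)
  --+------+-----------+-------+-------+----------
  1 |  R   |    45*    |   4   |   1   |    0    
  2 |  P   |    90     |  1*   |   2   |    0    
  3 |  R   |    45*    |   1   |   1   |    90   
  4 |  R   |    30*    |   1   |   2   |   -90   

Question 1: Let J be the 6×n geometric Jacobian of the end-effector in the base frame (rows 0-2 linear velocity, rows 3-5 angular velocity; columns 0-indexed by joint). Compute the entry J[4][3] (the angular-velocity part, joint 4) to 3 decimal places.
1.000

axis z_3 = (0.0000,1.0000,0.0000); lever o_n−o_3 = (-1.7321,1.0000,1.0000)
cross product → J_v[:, 3] = (1.0000,-0.0000,1.7321)
J_ω[:, 3] = z_3
entry J[4][3] = 1.0000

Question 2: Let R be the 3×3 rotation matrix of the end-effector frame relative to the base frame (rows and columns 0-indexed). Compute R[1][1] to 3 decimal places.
End-effector y-axis (col 1 of R) = (-0.0000,-1.0000,-0.0000)
R[1][1] = -1.0000

-1.000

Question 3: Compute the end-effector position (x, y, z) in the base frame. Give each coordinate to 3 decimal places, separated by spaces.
-3.439 3.121 7.000

after link 1: o_1 = (0.7071, 0.7071, 4.0000)
after link 2: o_2 = (-0.7071, 2.1213, 5.0000)
after link 3: o_3 = (-1.7071, 2.1213, 6.0000)
after link 4: o_4 = (-3.4392, 3.1213, 7.0000)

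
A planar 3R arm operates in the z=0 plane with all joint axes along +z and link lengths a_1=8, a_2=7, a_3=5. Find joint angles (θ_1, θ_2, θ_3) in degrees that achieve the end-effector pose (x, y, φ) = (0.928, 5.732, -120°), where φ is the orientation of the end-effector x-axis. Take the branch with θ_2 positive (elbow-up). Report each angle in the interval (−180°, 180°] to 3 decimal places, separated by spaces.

wrist centre = target − a_3·(cos φ, sin φ) = (3.4280, 10.0621)
cos θ_2 = (112.9976−8²−7²)/(2·8·7) = -0.0000; θ_2 = 90.0012° (elbow-up)
β = atan2(10.0621,3.4280) = 71.1869°; ψ = atan2(7.0000,7.9998) = 41.1865°
θ_1 = β − ψ = 30.0004°
θ_3 = φ − θ_1 − θ_2 = 119.9984° (wrapped to (-180°,180°])

30.000 90.001 119.998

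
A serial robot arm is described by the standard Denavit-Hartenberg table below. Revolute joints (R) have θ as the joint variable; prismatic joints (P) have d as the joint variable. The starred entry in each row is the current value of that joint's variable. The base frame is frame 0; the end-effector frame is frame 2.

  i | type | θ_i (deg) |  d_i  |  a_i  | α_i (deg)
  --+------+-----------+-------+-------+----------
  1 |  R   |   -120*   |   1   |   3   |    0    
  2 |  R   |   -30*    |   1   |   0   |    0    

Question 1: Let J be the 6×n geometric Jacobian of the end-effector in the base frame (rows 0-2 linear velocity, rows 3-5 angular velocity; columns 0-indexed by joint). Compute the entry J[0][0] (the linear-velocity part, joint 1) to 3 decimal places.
axis z_0 = ẑ; lever o_n−o_0 = (-1.5000,-2.5981,2.0000)
cross product → J_v[:, 0] = (2.5981,-1.5000,0.0000)
J_ω[:, 0] = z_0
entry J[0][0] = 2.5981

2.598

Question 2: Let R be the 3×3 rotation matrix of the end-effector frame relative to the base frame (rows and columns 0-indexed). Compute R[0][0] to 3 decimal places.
End-effector x-axis (col 0 of R) = (-0.8660,-0.5000,0.0000)
R[0][0] = -0.8660

-0.866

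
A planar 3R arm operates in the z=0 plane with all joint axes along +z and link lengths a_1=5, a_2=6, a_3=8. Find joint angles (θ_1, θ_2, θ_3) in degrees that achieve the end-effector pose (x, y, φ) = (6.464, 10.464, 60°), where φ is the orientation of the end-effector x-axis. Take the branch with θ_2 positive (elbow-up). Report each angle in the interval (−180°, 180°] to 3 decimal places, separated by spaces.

wrist centre = target − a_3·(cos φ, sin φ) = (2.4640, 3.5358)
cos θ_2 = (18.5732−5²−6²)/(2·5·6) = -0.7071; θ_2 = 135.0006° (elbow-up)
β = atan2(3.5358,2.4640) = 55.1284°; ψ = atan2(4.2426,0.7573) = 79.8791°
θ_1 = β − ψ = -24.7507°
θ_3 = φ − θ_1 − θ_2 = -50.2499° (wrapped to (-180°,180°])

-24.751 135.001 -50.250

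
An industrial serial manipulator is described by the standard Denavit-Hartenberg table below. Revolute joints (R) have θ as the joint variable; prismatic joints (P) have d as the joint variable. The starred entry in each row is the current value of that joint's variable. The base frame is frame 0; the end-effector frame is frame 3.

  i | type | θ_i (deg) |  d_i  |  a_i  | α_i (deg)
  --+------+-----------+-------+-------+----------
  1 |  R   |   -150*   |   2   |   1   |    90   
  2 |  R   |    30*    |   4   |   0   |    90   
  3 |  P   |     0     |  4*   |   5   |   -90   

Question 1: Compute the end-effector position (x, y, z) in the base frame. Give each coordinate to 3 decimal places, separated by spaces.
-8.348 -0.201 1.036

after link 1: o_1 = (-0.8660, -0.5000, 2.0000)
after link 2: o_2 = (-2.8660, 2.9641, 2.0000)
after link 3: o_3 = (-8.3481, -0.2010, 1.0359)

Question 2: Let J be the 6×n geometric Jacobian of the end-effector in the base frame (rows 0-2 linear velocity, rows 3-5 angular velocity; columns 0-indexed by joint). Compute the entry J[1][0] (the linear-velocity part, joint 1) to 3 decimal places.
-8.348

axis z_0 = ẑ; lever o_n−o_0 = (-8.3481,-0.2010,1.0359)
cross product → J_v[:, 0] = (0.2010,-8.3481,0.0000)
J_ω[:, 0] = z_0
entry J[1][0] = -8.3481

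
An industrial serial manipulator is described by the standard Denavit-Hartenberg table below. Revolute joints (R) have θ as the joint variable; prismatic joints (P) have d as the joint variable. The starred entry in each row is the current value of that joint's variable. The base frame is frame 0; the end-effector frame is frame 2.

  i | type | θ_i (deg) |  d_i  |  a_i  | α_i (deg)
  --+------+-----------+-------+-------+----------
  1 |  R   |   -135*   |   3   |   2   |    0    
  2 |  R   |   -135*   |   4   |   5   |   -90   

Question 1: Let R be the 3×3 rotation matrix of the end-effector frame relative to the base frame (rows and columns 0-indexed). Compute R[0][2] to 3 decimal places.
End-effector z-axis (col 2 of R) = (-1.0000,-0.0000,0.0000)
R[0][2] = -1.0000

-1.000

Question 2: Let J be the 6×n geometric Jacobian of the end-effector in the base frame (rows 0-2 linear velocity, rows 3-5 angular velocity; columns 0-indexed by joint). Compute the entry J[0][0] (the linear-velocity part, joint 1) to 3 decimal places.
-3.586

axis z_0 = ẑ; lever o_n−o_0 = (-1.4142,3.5858,7.0000)
cross product → J_v[:, 0] = (-3.5858,-1.4142,0.0000)
J_ω[:, 0] = z_0
entry J[0][0] = -3.5858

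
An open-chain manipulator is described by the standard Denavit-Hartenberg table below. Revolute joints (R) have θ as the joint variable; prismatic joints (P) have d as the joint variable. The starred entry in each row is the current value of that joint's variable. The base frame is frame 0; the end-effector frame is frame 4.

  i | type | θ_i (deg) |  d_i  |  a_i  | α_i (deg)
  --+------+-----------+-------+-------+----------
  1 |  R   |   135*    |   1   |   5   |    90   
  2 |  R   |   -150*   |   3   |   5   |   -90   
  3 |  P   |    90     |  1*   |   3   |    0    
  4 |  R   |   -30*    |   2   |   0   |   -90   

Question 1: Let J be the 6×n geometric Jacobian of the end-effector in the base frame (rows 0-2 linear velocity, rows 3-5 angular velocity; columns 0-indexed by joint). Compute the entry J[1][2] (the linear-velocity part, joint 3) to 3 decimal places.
prismatic axis z_2 = (-0.3536,0.3536,-0.8660)
J_v[:, 2] = z_2; J_ω[:, 2] = (0,0,0)
entry J[1][2] = 0.3536

0.354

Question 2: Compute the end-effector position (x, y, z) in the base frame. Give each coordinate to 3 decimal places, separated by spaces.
-1.534 1.534 -4.098

after link 1: o_1 = (-3.5355, 3.5355, 1.0000)
after link 2: o_2 = (1.6476, 2.5950, -1.5000)
after link 3: o_3 = (-0.8272, 0.8272, -2.3660)
after link 4: o_4 = (-1.5343, 1.5343, -4.0981)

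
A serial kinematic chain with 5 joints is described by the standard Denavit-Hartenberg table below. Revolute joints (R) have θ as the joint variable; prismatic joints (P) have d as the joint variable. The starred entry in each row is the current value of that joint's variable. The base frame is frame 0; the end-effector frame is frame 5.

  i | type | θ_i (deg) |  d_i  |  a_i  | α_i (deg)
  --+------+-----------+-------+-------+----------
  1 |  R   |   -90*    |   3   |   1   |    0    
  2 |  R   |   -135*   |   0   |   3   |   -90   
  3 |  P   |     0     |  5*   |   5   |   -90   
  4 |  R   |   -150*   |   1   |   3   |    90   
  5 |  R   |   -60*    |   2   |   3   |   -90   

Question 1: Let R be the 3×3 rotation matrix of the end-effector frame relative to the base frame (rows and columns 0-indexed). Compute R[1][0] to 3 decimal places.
-0.483

End-effector x-axis (col 0 of R) = (0.1294,-0.4830,0.8660)
R[1][0] = -0.4830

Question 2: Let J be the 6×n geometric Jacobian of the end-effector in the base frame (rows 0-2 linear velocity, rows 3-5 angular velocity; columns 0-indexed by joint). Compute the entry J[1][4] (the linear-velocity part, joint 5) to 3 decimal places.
-2.510

axis z_4 = (0.9659,0.2588,-0.0000); lever o_n−o_4 = (2.3201,-0.9313,2.5981)
cross product → J_v[:, 4] = (0.6724,-2.5095,-1.5000)
J_ω[:, 4] = z_4
entry J[1][4] = -2.5095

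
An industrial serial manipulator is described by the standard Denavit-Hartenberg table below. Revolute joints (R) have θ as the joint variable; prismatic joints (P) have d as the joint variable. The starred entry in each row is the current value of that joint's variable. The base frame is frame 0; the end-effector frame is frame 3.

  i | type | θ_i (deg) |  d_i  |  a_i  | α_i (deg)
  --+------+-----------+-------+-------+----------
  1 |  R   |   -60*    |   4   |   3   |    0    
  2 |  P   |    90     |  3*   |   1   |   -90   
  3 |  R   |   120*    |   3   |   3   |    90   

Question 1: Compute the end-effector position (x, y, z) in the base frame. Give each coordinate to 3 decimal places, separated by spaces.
after link 1: o_1 = (1.5000, -2.5981, 4.0000)
after link 2: o_2 = (2.3660, -2.0981, 7.0000)
after link 3: o_3 = (-0.4330, -0.2500, 4.4019)

-0.433 -0.250 4.402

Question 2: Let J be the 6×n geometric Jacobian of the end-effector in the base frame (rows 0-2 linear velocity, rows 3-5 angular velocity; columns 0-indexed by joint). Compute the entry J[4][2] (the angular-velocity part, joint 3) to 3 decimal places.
0.866

axis z_2 = (-0.5000,0.8660,0.0000); lever o_n−o_2 = (-2.7990,1.8481,-2.5981)
cross product → J_v[:, 2] = (-2.2500,-1.2990,1.5000)
J_ω[:, 2] = z_2
entry J[4][2] = 0.8660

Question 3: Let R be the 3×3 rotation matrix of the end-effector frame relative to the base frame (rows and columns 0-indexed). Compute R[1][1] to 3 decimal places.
0.866

End-effector y-axis (col 1 of R) = (-0.5000,0.8660,0.0000)
R[1][1] = 0.8660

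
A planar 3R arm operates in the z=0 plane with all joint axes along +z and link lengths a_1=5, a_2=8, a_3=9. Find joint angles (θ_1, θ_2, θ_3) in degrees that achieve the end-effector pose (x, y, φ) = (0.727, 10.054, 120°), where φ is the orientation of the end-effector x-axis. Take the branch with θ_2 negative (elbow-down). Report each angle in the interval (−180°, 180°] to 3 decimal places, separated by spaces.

120.007 -135.003 134.996

wrist centre = target − a_3·(cos φ, sin φ) = (5.2270, 2.2598)
cos θ_2 = (32.4281−5²−8²)/(2·5·8) = -0.7071; θ_2 = -135.0034° (elbow-down)
β = atan2(2.2598,5.2270) = 23.3801°; ψ = atan2(-5.6565,-0.6572) = -96.6271°
θ_1 = β − ψ = 120.0072°
θ_3 = φ − θ_1 − θ_2 = 134.9962° (wrapped to (-180°,180°])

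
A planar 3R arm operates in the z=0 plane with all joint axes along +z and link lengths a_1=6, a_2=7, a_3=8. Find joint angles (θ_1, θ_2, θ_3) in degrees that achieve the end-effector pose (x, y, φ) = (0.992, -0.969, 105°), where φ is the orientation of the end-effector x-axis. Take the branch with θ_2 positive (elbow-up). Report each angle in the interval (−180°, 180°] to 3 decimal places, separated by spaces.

wrist centre = target − a_3·(cos φ, sin φ) = (3.0626, -8.6964)
cos θ_2 = (85.0067−6²−7²)/(2·6·7) = 0.0001; θ_2 = 89.9954° (elbow-up)
β = atan2(-8.6964,3.0626) = -70.5996°; ψ = atan2(7.0000,6.0006) = 49.3961°
θ_1 = β − ψ = -119.9957°
θ_3 = φ − θ_1 − θ_2 = 135.0003° (wrapped to (-180°,180°])

-119.996 89.995 135.000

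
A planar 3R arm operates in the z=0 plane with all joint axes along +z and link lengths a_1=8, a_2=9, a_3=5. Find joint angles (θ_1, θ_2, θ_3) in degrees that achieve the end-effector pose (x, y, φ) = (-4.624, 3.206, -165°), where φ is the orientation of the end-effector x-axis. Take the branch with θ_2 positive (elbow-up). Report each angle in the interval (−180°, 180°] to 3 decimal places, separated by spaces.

wrist centre = target − a_3·(cos φ, sin φ) = (0.2056, 4.5001)
cos θ_2 = (20.2931−8²−9²)/(2·8·9) = -0.8660; θ_2 = 149.9994° (elbow-up)
β = atan2(4.5001,0.2056) = 87.3837°; ψ = atan2(4.5001,0.2058) = 87.3813°
θ_1 = β − ψ = 0.0024°
θ_3 = φ − θ_1 − θ_2 = 44.9982° (wrapped to (-180°,180°])

0.002 149.999 44.998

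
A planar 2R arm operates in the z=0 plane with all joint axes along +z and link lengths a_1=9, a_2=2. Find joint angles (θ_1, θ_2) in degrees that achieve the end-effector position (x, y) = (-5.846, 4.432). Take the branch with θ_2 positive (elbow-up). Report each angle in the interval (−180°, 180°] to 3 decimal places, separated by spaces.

135.002 150.015

cos θ_2 = (53.8183−9²−2²)/(2·9·2) = -0.8662; θ_2 = 150.0151° (elbow-up)
β = atan2(4.4320,-5.8460) = 142.8333°; ψ = atan2(0.9995,7.2677) = 7.8309°
θ_1 = β − ψ = 135.0024°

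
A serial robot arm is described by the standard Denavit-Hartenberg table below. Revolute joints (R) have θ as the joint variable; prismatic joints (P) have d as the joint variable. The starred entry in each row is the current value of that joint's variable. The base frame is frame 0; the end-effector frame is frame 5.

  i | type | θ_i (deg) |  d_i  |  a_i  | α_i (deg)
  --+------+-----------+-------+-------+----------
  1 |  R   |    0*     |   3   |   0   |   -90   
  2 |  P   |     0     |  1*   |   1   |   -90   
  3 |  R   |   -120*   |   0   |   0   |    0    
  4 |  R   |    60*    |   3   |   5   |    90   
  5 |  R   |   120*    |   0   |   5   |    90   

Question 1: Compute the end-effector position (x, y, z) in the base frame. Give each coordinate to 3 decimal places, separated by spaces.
after link 1: o_1 = (0.0000, 0.0000, 3.0000)
after link 2: o_2 = (1.0000, 1.0000, 3.0000)
after link 3: o_3 = (1.0000, 1.0000, 3.0000)
after link 4: o_4 = (3.5000, 5.3301, 0.0000)
after link 5: o_5 = (2.2500, 3.1651, -4.3301)

2.250 3.165 -4.330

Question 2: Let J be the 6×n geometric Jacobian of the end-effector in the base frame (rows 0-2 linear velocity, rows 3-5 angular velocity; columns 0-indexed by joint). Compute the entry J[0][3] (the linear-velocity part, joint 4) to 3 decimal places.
2.165

axis z_3 = (0.0000,0.0000,-1.0000); lever o_n−o_3 = (1.2500,2.1651,-7.3301)
cross product → J_v[:, 3] = (2.1651,-1.2500,-0.0000)
J_ω[:, 3] = z_3
entry J[0][3] = 2.1651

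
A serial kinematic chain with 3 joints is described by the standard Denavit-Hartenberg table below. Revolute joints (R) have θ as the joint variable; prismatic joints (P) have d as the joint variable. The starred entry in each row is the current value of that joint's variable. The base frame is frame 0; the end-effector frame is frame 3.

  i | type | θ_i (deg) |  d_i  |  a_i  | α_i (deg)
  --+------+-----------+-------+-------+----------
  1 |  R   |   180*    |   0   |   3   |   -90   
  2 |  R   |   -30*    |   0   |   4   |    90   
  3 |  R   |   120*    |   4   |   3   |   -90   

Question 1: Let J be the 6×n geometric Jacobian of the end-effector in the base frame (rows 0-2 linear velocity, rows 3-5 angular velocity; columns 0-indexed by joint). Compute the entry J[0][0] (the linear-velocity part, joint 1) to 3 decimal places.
2.598

axis z_0 = ẑ; lever o_n−o_0 = (-3.1651,-2.5981,4.7141)
cross product → J_v[:, 0] = (2.5981,-3.1651,0.0000)
J_ω[:, 0] = z_0
entry J[0][0] = 2.5981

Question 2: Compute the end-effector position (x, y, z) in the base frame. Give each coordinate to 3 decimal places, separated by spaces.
after link 1: o_1 = (-3.0000, 0.0000, 0.0000)
after link 2: o_2 = (-6.4641, 0.0000, 2.0000)
after link 3: o_3 = (-3.1651, -2.5981, 4.7141)

-3.165 -2.598 4.714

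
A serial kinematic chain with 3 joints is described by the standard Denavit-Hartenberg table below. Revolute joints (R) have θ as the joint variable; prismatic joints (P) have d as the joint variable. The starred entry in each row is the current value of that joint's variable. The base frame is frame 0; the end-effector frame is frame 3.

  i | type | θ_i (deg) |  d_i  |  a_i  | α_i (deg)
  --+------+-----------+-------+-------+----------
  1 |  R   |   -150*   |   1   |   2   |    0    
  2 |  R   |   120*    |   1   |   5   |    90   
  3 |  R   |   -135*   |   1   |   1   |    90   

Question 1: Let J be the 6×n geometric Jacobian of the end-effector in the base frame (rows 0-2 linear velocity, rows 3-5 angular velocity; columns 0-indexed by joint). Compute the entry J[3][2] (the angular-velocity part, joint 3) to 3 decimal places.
-0.500

axis z_2 = (-0.5000,-0.8660,0.0000); lever o_n−o_2 = (-1.1124,-0.5125,-0.7071)
cross product → J_v[:, 2] = (0.6124,-0.3536,-0.7071)
J_ω[:, 2] = z_2
entry J[3][2] = -0.5000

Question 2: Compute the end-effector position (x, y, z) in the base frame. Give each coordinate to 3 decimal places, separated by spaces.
1.486 -4.012 1.293

after link 1: o_1 = (-1.7321, -1.0000, 1.0000)
after link 2: o_2 = (2.5981, -3.5000, 2.0000)
after link 3: o_3 = (1.4857, -4.0125, 1.2929)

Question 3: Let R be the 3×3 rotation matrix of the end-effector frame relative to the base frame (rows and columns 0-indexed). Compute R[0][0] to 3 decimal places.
End-effector x-axis (col 0 of R) = (-0.6124,0.3536,-0.7071)
R[0][0] = -0.6124

-0.612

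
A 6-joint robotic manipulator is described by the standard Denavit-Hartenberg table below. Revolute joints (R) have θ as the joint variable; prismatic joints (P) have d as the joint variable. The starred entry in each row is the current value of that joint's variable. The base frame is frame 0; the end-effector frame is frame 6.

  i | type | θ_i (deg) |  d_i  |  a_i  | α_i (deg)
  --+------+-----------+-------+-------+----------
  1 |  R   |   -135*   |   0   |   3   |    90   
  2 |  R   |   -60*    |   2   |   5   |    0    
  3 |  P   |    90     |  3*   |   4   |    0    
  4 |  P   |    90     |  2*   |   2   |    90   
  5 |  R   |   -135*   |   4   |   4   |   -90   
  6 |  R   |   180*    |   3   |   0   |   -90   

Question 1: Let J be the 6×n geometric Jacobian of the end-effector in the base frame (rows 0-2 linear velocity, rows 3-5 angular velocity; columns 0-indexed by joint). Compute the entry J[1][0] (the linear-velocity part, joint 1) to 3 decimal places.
axis z_0 = ẑ; lever o_n−o_0 = (-9.7807,-6.8812,0.7896)
cross product → J_v[:, 0] = (6.8812,-9.7807,0.0000)
J_ω[:, 0] = z_0
entry J[1][0] = -9.7807

-9.781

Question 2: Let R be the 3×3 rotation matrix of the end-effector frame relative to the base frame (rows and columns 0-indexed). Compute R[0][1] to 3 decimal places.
-0.750

End-effector y-axis (col 1 of R) = (-0.7500,0.2500,-0.6124)
R[0][1] = -0.7500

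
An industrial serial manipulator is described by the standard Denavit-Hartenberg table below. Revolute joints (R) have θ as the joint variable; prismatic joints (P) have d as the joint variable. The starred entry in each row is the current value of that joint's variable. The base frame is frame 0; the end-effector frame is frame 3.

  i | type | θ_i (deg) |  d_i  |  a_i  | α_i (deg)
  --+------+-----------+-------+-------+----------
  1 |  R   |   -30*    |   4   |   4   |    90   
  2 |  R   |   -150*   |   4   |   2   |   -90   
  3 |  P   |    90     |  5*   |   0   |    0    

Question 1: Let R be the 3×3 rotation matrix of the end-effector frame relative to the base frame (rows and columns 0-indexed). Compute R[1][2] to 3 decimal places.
End-effector z-axis (col 2 of R) = (0.4330,-0.2500,-0.8660)
R[1][2] = -0.2500

-0.250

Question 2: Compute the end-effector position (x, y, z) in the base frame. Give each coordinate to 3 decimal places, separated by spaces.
after link 1: o_1 = (3.4641, -2.0000, 4.0000)
after link 2: o_2 = (-0.0359, -4.5981, 3.0000)
after link 3: o_3 = (2.1292, -5.8481, -1.3301)

2.129 -5.848 -1.330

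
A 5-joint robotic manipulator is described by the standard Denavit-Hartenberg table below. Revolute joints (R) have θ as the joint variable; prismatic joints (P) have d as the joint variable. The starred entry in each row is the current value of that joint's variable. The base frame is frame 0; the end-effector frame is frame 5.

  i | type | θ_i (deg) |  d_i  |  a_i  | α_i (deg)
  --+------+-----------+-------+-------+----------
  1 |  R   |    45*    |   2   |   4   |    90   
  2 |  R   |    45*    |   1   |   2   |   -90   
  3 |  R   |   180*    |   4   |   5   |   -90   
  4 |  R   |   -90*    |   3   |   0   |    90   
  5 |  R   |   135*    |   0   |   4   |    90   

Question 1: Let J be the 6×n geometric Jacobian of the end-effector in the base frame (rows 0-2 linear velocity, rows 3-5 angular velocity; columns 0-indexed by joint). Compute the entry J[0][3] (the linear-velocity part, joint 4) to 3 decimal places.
1.414

axis z_3 = (0.7071,-0.7071,-0.0000); lever o_n−o_3 = (5.5355,-2.7071,-2.0000)
cross product → J_v[:, 3] = (1.4142,1.4142,2.0000)
J_ω[:, 3] = z_3
entry J[0][3] = 1.4142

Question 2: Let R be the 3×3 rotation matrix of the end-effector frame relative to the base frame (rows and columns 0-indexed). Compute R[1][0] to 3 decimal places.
End-effector x-axis (col 0 of R) = (0.8536,-0.1464,-0.5000)
R[1][0] = -0.1464

-0.146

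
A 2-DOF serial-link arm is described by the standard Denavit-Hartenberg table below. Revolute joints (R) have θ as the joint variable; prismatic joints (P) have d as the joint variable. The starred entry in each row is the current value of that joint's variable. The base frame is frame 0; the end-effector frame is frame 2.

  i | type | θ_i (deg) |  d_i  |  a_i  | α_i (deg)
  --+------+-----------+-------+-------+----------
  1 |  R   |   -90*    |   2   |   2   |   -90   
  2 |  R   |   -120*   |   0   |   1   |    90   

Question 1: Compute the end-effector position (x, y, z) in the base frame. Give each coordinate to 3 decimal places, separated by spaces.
0.000 -1.500 2.866

after link 1: o_1 = (0.0000, -2.0000, 2.0000)
after link 2: o_2 = (0.0000, -1.5000, 2.8660)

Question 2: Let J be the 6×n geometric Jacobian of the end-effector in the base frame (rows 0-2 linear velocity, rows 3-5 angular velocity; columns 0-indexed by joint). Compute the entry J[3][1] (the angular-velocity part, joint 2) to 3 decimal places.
axis z_1 = (1.0000,0.0000,0.0000); lever o_n−o_1 = (-0.0000,0.5000,0.8660)
cross product → J_v[:, 1] = (0.0000,-0.8660,0.5000)
J_ω[:, 1] = z_1
entry J[3][1] = 1.0000

1.000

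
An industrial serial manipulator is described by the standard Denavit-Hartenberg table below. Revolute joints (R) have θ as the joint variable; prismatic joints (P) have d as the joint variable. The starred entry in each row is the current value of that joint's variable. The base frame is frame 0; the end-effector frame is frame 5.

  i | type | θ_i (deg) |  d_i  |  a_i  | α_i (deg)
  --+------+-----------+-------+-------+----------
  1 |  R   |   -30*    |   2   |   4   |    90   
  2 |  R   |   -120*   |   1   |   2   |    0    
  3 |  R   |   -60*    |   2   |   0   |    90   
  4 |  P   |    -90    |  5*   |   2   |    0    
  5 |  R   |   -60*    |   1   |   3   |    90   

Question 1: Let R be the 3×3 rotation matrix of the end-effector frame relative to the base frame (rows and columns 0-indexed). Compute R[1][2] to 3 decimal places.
-1.000

End-effector z-axis (col 2 of R) = (0.0000,-1.0000,0.0000)
R[1][2] = -1.0000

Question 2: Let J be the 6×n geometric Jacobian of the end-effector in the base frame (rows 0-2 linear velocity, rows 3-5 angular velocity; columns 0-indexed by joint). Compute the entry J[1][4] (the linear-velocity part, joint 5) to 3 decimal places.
axis z_4 = (-0.0000,0.0000,1.0000); lever o_n−o_4 = (3.0000,0.0000,1.0000)
cross product → J_v[:, 4] = (-0.0000,3.0000,-0.0000)
J_ω[:, 4] = z_4
entry J[1][4] = 3.0000

3.000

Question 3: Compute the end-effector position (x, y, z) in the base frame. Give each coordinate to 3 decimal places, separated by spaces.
5.098 -2.366 6.268

after link 1: o_1 = (3.4641, -2.0000, 2.0000)
after link 2: o_2 = (2.0981, -2.3660, 0.2679)
after link 3: o_3 = (1.0981, -4.0981, 0.2679)
after link 4: o_4 = (2.0981, -2.3660, 5.2679)
after link 5: o_5 = (5.0981, -2.3660, 6.2679)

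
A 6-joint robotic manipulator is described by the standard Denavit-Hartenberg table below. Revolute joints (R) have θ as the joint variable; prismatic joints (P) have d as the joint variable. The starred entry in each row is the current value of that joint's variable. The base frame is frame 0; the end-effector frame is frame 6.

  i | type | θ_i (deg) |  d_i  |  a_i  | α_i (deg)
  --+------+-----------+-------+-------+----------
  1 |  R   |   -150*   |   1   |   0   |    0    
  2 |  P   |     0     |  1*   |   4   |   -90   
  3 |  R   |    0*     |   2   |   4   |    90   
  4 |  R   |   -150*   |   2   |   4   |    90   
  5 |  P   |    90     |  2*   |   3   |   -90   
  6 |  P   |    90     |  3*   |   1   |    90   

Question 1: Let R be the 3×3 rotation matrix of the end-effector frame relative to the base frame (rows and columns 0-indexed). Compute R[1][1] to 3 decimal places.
End-effector y-axis (col 1 of R) = (-0.5000,-0.8660,-0.0000)
R[1][1] = -0.8660

-0.866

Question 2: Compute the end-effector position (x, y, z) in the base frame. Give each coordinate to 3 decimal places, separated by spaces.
-4.562 -5.366 7.000

after link 1: o_1 = (0.0000, 0.0000, 1.0000)
after link 2: o_2 = (-3.4641, -2.0000, 2.0000)
after link 3: o_3 = (-5.9282, -5.7321, 2.0000)
after link 4: o_4 = (-3.9282, -2.2679, 4.0000)
after link 5: o_5 = (-2.1962, -3.2679, 7.0000)
after link 6: o_6 = (-4.5622, -5.3660, 7.0000)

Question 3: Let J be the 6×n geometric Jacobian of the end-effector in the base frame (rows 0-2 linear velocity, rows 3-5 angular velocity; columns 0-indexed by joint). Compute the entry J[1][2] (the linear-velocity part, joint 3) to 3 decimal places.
-2.500

axis z_2 = (0.5000,-0.8660,0.0000); lever o_n−o_2 = (-1.0981,-3.3660,5.0000)
cross product → J_v[:, 2] = (-4.3301,-2.5000,-2.6340)
J_ω[:, 2] = z_2
entry J[1][2] = -2.5000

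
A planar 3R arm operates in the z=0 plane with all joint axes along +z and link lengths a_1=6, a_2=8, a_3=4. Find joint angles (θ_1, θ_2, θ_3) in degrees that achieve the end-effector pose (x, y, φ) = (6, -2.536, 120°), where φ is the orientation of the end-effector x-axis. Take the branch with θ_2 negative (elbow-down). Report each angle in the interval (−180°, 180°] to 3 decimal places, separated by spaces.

16.259 -89.999 -166.260

wrist centre = target − a_3·(cos φ, sin φ) = (8.0000, -6.0001)
cos θ_2 = (100.0012−6²−8²)/(2·6·8) = 0.0000; θ_2 = -89.9993° (elbow-down)
β = atan2(-6.0001,8.0000) = -36.8704°; ψ = atan2(-8.0000,6.0001) = -53.1296°
θ_1 = β − ψ = 16.2593°
θ_3 = φ − θ_1 − θ_2 = -166.2600° (wrapped to (-180°,180°])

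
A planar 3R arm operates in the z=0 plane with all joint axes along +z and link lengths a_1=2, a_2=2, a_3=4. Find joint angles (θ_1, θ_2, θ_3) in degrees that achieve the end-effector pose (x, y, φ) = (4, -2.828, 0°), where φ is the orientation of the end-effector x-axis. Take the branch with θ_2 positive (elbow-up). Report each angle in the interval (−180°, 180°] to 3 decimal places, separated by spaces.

-135.009 90.017 44.991

wrist centre = target − a_3·(cos φ, sin φ) = (0.0000, -2.8280)
cos θ_2 = (7.9976−2²−2²)/(2·2·2) = -0.0003; θ_2 = 90.0173° (elbow-up)
β = atan2(-2.8280,0.0000) = -90.0000°; ψ = atan2(2.0000,1.9994) = 45.0087°
θ_1 = β − ψ = -135.0087°
θ_3 = φ − θ_1 − θ_2 = 44.9913° (wrapped to (-180°,180°])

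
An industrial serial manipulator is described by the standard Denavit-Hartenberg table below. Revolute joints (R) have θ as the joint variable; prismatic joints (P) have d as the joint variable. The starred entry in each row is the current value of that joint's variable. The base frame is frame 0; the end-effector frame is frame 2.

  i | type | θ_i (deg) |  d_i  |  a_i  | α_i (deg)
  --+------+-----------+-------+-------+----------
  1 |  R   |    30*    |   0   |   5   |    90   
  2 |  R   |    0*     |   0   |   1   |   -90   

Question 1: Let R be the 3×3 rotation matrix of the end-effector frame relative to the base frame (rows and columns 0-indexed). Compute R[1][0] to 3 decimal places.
End-effector x-axis (col 0 of R) = (0.8660,0.5000,0.0000)
R[1][0] = 0.5000

0.500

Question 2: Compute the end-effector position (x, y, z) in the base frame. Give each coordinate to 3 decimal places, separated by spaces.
5.196 3.000 0.000

after link 1: o_1 = (4.3301, 2.5000, 0.0000)
after link 2: o_2 = (5.1962, 3.0000, 0.0000)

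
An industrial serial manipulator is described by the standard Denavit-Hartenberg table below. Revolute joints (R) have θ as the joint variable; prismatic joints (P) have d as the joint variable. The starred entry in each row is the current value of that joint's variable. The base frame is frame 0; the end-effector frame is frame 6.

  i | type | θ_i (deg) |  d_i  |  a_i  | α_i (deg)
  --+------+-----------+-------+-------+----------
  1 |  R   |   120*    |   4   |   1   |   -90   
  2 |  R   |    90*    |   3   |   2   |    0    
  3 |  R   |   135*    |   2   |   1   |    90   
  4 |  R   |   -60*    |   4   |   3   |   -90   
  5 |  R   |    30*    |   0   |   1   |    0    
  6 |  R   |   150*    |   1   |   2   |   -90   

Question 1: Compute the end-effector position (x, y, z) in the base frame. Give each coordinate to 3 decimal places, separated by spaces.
-1.637 -4.933 1.504

after link 1: o_1 = (-0.5000, 0.8660, 4.0000)
after link 2: o_2 = (-3.0981, -0.6340, 2.0000)
after link 3: o_3 = (-4.4766, -2.2463, 2.7071)
after link 4: o_4 = (-0.2820, -4.3154, 0.9393)
after link 5: o_5 = (0.3438, -3.8993, 1.5991)
after link 6: o_6 = (-1.6366, -4.9333, 1.5043)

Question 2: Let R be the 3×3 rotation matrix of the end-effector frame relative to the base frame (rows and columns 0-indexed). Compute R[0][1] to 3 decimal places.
End-effector y-axis (col 1 of R) = (0.1268,0.7803,-0.6124)
R[0][1] = 0.1268

0.127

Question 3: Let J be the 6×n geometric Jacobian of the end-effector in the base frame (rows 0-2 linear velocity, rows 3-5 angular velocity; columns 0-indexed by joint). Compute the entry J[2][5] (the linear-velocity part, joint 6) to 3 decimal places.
-1.414

axis z_5 = (-0.1268,-0.7803,0.6124); lever o_n−o_5 = (-1.9804,-1.0340,-0.0947)
cross product → J_v[:, 5] = (0.7071,-1.2247,-1.4142)
J_ω[:, 5] = z_5
entry J[2][5] = -1.4142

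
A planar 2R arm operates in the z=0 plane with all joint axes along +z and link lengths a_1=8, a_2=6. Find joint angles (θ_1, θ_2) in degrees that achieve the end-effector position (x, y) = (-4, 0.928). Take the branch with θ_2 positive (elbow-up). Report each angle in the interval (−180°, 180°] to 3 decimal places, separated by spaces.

cos θ_2 = (16.8612−8²−6²)/(2·8·6) = -0.8660; θ_2 = 150.0005° (elbow-up)
β = atan2(0.9280,-4.0000) = 166.9384°; ψ = atan2(3.0000,2.8038) = 46.9355°
θ_1 = β − ψ = 120.0029°

120.003 150.000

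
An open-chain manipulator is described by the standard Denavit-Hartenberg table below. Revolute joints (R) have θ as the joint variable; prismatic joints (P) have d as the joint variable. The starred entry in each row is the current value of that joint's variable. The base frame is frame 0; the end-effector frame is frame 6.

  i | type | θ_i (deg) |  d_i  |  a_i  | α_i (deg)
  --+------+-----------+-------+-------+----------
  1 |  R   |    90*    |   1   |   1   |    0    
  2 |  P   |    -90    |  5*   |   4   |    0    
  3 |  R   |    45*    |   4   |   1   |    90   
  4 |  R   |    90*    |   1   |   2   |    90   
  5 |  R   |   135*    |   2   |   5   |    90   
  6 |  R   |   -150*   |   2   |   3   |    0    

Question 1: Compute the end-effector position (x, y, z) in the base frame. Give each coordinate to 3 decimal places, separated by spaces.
7.969 -0.847 11.716

after link 1: o_1 = (0.0000, 1.0000, 1.0000)
after link 2: o_2 = (4.0000, 1.0000, 6.0000)
after link 3: o_3 = (4.7071, 1.7071, 10.0000)
after link 4: o_4 = (5.4142, 1.0000, 12.0000)
after link 5: o_5 = (9.3284, -0.0858, 8.4645)
after link 6: o_6 = (7.9687, -0.8474, 11.7158)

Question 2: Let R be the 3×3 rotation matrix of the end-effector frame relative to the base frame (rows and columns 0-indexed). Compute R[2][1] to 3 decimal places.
End-effector y-axis (col 1 of R) = (-0.3624,-0.8624,-0.3536)
R[2][1] = -0.3536

-0.354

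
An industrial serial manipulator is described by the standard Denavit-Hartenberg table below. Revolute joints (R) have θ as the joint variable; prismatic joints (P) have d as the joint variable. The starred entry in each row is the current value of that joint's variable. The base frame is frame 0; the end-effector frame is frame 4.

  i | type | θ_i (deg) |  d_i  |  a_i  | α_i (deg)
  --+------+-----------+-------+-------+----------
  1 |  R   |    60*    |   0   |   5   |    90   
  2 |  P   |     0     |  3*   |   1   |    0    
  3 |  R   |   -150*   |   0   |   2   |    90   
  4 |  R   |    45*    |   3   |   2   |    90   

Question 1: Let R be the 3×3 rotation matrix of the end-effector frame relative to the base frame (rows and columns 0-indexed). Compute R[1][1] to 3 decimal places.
-0.433

End-effector y-axis (col 1 of R) = (-0.2500,-0.4330,0.8660)
R[1][1] = -0.4330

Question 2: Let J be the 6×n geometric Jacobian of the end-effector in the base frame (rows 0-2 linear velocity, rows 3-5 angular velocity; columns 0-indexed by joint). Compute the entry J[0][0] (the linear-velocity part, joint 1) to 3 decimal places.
axis z_0 = ẑ; lever o_n−o_0 = (4.5944,-0.8707,0.8910)
cross product → J_v[:, 0] = (0.8707,4.5944,-0.0000)
J_ω[:, 0] = z_0
entry J[0][0] = 0.8707

0.871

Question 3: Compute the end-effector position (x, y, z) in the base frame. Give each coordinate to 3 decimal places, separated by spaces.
4.594 -0.871 0.891

after link 1: o_1 = (2.5000, 4.3301, 0.0000)
after link 2: o_2 = (5.5981, 3.6962, 0.0000)
after link 3: o_3 = (4.7321, 2.1962, -1.0000)
after link 4: o_4 = (4.5944, -0.8707, 0.8910)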